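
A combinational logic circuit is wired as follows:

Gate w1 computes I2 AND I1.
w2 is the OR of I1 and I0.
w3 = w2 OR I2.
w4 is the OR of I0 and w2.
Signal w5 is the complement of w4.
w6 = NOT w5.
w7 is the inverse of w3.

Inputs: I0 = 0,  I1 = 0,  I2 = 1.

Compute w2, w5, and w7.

w2 = 0; w5 = 1; w7 = 0

w2 = I1 OR I0 = 0 OR 0 = 0
w3 = w2 OR I2 = 0 OR 1 = 1
w4 = I0 OR w2 = 0 OR 0 = 0
w5 = NOT w4 = NOT 0 = 1
w7 = NOT w3 = NOT 1 = 0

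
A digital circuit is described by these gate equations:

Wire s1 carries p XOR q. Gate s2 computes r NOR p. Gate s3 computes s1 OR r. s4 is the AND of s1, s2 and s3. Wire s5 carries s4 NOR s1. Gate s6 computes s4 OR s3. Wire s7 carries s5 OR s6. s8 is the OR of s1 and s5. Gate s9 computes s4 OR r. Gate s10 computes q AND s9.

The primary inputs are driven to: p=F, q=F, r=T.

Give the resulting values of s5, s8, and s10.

s1 = p XOR q = F XOR F = F
s2 = r NOR p = T NOR F = F
s3 = s1 OR r = F OR T = T
s4 = s1 AND s2 AND s3 = F AND F AND T = F
s5 = s4 NOR s1 = F NOR F = T
s8 = s1 OR s5 = F OR T = T
s9 = s4 OR r = F OR T = T
s10 = q AND s9 = F AND T = F

s5 = T, s8 = T, s10 = F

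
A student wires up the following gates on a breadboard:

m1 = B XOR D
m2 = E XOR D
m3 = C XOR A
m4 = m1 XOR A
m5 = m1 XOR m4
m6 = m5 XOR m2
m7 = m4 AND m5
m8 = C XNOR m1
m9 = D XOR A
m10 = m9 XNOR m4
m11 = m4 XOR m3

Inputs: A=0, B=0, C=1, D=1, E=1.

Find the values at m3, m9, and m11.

m3 = 1  m9 = 1  m11 = 0

m1 = B XOR D = 0 XOR 1 = 1
m3 = C XOR A = 1 XOR 0 = 1
m4 = m1 XOR A = 1 XOR 0 = 1
m9 = D XOR A = 1 XOR 0 = 1
m11 = m4 XOR m3 = 1 XOR 1 = 0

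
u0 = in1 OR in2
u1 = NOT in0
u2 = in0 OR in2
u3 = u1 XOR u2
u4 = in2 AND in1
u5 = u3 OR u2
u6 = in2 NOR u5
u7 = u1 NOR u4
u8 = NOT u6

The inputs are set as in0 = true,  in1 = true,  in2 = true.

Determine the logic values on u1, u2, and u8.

u1 = NOT in0 = NOT true = false
u2 = in0 OR in2 = true OR true = true
u3 = u1 XOR u2 = false XOR true = true
u5 = u3 OR u2 = true OR true = true
u6 = in2 NOR u5 = true NOR true = false
u8 = NOT u6 = NOT false = true

u1 = false  u2 = true  u8 = true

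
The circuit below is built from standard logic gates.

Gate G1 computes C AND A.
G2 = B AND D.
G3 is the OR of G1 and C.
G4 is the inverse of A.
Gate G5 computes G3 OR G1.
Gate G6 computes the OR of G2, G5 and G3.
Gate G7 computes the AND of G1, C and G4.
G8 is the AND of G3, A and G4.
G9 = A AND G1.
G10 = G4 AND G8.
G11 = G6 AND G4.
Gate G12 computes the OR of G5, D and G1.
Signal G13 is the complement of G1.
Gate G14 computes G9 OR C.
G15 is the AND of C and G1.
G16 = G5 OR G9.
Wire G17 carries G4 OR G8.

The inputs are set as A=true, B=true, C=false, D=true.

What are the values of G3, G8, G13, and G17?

G3 = false, G8 = false, G13 = true, G17 = false

G1 = C AND A = false AND true = false
G3 = G1 OR C = false OR false = false
G4 = NOT A = NOT true = false
G8 = G3 AND A AND G4 = false AND true AND false = false
G13 = NOT G1 = NOT false = true
G17 = G4 OR G8 = false OR false = false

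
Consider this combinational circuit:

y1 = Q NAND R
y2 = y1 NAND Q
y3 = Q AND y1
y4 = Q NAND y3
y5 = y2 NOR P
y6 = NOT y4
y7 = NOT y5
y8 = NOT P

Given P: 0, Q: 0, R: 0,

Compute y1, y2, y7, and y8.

y1 = 1, y2 = 1, y7 = 1, y8 = 1

y1 = Q NAND R = 0 NAND 0 = 1
y2 = y1 NAND Q = 1 NAND 0 = 1
y5 = y2 NOR P = 1 NOR 0 = 0
y7 = NOT y5 = NOT 0 = 1
y8 = NOT P = NOT 0 = 1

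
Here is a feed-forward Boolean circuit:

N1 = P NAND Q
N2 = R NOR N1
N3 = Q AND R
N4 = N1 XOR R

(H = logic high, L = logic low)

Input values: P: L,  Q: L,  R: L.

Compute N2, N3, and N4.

N2 = L; N3 = L; N4 = H

N1 = P NAND Q = L NAND L = H
N2 = R NOR N1 = L NOR H = L
N3 = Q AND R = L AND L = L
N4 = N1 XOR R = H XOR L = H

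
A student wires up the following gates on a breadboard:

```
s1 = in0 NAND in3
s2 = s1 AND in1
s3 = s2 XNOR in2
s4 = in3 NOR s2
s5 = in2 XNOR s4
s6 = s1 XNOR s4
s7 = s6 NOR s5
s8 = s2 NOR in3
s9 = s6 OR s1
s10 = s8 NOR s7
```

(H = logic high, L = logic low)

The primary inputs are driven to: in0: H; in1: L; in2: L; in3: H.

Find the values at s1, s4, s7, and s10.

s1 = L, s4 = L, s7 = L, s10 = H

s1 = in0 NAND in3 = H NAND H = L
s2 = s1 AND in1 = L AND L = L
s4 = in3 NOR s2 = H NOR L = L
s5 = in2 XNOR s4 = L XNOR L = H
s6 = s1 XNOR s4 = L XNOR L = H
s7 = s6 NOR s5 = H NOR H = L
s8 = s2 NOR in3 = L NOR H = L
s10 = s8 NOR s7 = L NOR L = H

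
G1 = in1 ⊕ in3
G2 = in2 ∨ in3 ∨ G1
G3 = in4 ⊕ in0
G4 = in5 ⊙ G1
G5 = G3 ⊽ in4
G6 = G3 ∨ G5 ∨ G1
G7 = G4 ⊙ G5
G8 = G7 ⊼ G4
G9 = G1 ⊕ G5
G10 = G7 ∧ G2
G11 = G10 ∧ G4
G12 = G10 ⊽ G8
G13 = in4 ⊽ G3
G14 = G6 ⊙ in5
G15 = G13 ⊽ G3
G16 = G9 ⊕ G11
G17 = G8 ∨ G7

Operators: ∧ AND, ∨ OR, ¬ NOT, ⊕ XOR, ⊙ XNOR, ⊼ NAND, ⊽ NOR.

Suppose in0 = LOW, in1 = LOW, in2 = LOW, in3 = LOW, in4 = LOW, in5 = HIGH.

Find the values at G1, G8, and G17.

G1 = LOW  G8 = HIGH  G17 = HIGH

G1 = in1 XOR in3 = LOW XOR LOW = LOW
G3 = in4 XOR in0 = LOW XOR LOW = LOW
G4 = in5 XNOR G1 = HIGH XNOR LOW = LOW
G5 = G3 NOR in4 = LOW NOR LOW = HIGH
G7 = G4 XNOR G5 = LOW XNOR HIGH = LOW
G8 = G7 NAND G4 = LOW NAND LOW = HIGH
G17 = G8 OR G7 = HIGH OR LOW = HIGH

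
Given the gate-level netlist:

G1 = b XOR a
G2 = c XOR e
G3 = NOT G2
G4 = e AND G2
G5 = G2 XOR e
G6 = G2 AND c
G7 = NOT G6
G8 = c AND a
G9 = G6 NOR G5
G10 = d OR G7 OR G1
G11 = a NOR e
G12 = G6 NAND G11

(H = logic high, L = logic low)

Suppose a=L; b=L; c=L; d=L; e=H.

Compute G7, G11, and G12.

G7 = H  G11 = L  G12 = H

G2 = c XOR e = L XOR H = H
G6 = G2 AND c = H AND L = L
G7 = NOT G6 = NOT L = H
G11 = a NOR e = L NOR H = L
G12 = G6 NAND G11 = L NAND L = H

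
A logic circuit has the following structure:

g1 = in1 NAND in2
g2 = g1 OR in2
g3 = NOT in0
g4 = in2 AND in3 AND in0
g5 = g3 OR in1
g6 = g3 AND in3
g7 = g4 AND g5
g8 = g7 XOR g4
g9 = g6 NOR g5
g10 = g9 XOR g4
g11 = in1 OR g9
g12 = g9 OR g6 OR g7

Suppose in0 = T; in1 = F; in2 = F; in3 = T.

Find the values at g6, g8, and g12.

g3 = NOT in0 = NOT T = F
g4 = in2 AND in3 AND in0 = F AND T AND T = F
g5 = g3 OR in1 = F OR F = F
g6 = g3 AND in3 = F AND T = F
g7 = g4 AND g5 = F AND F = F
g8 = g7 XOR g4 = F XOR F = F
g9 = g6 NOR g5 = F NOR F = T
g12 = g9 OR g6 OR g7 = T OR F OR F = T

g6 = F; g8 = F; g12 = T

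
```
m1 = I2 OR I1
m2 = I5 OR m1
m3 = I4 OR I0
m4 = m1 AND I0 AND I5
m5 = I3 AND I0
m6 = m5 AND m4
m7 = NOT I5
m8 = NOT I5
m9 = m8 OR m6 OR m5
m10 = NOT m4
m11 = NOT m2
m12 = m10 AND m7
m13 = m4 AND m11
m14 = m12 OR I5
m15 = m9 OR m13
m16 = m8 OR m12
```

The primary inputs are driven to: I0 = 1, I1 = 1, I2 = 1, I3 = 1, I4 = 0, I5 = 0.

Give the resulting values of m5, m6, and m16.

m5 = 1, m6 = 0, m16 = 1

m1 = I2 OR I1 = 1 OR 1 = 1
m4 = m1 AND I0 AND I5 = 1 AND 1 AND 0 = 0
m5 = I3 AND I0 = 1 AND 1 = 1
m6 = m5 AND m4 = 1 AND 0 = 0
m7 = NOT I5 = NOT 0 = 1
m8 = NOT I5 = NOT 0 = 1
m10 = NOT m4 = NOT 0 = 1
m12 = m10 AND m7 = 1 AND 1 = 1
m16 = m8 OR m12 = 1 OR 1 = 1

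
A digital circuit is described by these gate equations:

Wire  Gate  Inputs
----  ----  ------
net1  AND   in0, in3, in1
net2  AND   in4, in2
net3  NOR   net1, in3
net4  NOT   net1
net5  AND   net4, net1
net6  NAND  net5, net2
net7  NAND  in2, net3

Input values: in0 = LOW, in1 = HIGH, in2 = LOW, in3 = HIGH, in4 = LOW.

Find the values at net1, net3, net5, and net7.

net1 = LOW, net3 = LOW, net5 = LOW, net7 = HIGH

net1 = in0 AND in3 AND in1 = LOW AND HIGH AND HIGH = LOW
net3 = net1 NOR in3 = LOW NOR HIGH = LOW
net4 = NOT net1 = NOT LOW = HIGH
net5 = net4 AND net1 = HIGH AND LOW = LOW
net7 = in2 NAND net3 = LOW NAND LOW = HIGH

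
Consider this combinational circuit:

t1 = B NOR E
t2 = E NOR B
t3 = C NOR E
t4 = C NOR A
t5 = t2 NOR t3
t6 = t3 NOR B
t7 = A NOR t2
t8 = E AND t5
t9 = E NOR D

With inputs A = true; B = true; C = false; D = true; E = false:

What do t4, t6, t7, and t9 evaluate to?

t2 = E NOR B = false NOR true = false
t3 = C NOR E = false NOR false = true
t4 = C NOR A = false NOR true = false
t6 = t3 NOR B = true NOR true = false
t7 = A NOR t2 = true NOR false = false
t9 = E NOR D = false NOR true = false

t4 = false; t6 = false; t7 = false; t9 = false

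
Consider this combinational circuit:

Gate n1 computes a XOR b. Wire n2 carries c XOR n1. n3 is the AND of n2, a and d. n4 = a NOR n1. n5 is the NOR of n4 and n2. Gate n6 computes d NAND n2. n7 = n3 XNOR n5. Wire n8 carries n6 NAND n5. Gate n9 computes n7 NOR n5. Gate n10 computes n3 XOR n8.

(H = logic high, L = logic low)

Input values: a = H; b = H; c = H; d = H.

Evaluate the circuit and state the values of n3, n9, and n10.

n3 = H, n9 = H, n10 = L

n1 = a XOR b = H XOR H = L
n2 = c XOR n1 = H XOR L = H
n3 = n2 AND a AND d = H AND H AND H = H
n4 = a NOR n1 = H NOR L = L
n5 = n4 NOR n2 = L NOR H = L
n6 = d NAND n2 = H NAND H = L
n7 = n3 XNOR n5 = H XNOR L = L
n8 = n6 NAND n5 = L NAND L = H
n9 = n7 NOR n5 = L NOR L = H
n10 = n3 XOR n8 = H XOR H = L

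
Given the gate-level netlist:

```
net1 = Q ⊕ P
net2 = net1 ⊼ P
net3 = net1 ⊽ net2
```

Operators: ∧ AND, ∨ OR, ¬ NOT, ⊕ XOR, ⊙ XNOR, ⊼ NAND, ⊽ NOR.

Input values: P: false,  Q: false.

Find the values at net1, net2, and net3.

net1 = false, net2 = true, net3 = false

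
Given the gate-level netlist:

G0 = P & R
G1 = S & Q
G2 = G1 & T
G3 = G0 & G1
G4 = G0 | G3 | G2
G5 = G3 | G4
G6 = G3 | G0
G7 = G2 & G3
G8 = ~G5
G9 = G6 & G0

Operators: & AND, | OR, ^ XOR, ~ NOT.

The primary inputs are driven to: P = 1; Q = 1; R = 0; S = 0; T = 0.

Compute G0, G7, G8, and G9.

G0 = 0, G7 = 0, G8 = 1, G9 = 0

G0 = P AND R = 1 AND 0 = 0
G1 = S AND Q = 0 AND 1 = 0
G2 = G1 AND T = 0 AND 0 = 0
G3 = G0 AND G1 = 0 AND 0 = 0
G4 = G0 OR G3 OR G2 = 0 OR 0 OR 0 = 0
G5 = G3 OR G4 = 0 OR 0 = 0
G6 = G3 OR G0 = 0 OR 0 = 0
G7 = G2 AND G3 = 0 AND 0 = 0
G8 = NOT G5 = NOT 0 = 1
G9 = G6 AND G0 = 0 AND 0 = 0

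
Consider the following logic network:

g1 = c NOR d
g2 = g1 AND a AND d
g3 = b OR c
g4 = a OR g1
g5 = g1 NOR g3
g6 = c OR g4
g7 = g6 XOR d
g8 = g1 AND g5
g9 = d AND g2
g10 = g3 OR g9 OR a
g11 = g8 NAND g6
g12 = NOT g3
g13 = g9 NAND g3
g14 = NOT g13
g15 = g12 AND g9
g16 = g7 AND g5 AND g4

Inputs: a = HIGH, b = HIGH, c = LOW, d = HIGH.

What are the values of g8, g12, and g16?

g8 = LOW, g12 = LOW, g16 = LOW

g1 = c NOR d = LOW NOR HIGH = LOW
g3 = b OR c = HIGH OR LOW = HIGH
g4 = a OR g1 = HIGH OR LOW = HIGH
g5 = g1 NOR g3 = LOW NOR HIGH = LOW
g6 = c OR g4 = LOW OR HIGH = HIGH
g7 = g6 XOR d = HIGH XOR HIGH = LOW
g8 = g1 AND g5 = LOW AND LOW = LOW
g12 = NOT g3 = NOT HIGH = LOW
g16 = g7 AND g5 AND g4 = LOW AND LOW AND HIGH = LOW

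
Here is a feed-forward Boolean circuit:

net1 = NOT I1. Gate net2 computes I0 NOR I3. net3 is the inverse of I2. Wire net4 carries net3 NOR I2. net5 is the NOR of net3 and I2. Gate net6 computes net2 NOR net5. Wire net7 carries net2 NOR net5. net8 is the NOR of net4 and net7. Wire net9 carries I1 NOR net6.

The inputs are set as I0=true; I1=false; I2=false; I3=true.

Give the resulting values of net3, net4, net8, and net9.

net2 = I0 NOR I3 = true NOR true = false
net3 = NOT I2 = NOT false = true
net4 = net3 NOR I2 = true NOR false = false
net5 = net3 NOR I2 = true NOR false = false
net6 = net2 NOR net5 = false NOR false = true
net7 = net2 NOR net5 = false NOR false = true
net8 = net4 NOR net7 = false NOR true = false
net9 = I1 NOR net6 = false NOR true = false

net3 = true, net4 = false, net8 = false, net9 = false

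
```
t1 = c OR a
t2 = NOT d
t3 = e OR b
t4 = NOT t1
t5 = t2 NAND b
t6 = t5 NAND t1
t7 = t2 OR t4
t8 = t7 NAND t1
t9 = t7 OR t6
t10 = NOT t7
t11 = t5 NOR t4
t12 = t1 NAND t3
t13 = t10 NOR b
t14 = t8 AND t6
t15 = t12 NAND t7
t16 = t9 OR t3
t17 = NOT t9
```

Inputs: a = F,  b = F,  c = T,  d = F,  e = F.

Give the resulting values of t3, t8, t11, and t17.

t1 = c OR a = T OR F = T
t2 = NOT d = NOT F = T
t3 = e OR b = F OR F = F
t4 = NOT t1 = NOT T = F
t5 = t2 NAND b = T NAND F = T
t6 = t5 NAND t1 = T NAND T = F
t7 = t2 OR t4 = T OR F = T
t8 = t7 NAND t1 = T NAND T = F
t9 = t7 OR t6 = T OR F = T
t11 = t5 NOR t4 = T NOR F = F
t17 = NOT t9 = NOT T = F

t3 = F, t8 = F, t11 = F, t17 = F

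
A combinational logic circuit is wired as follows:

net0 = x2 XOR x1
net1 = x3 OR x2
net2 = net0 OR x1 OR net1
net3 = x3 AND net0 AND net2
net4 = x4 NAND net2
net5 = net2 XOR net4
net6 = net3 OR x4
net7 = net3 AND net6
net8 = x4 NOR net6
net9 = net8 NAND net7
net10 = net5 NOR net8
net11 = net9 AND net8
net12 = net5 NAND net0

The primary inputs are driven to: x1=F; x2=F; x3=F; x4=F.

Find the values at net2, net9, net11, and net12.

net2 = F, net9 = T, net11 = T, net12 = T

net0 = x2 XOR x1 = F XOR F = F
net1 = x3 OR x2 = F OR F = F
net2 = net0 OR x1 OR net1 = F OR F OR F = F
net3 = x3 AND net0 AND net2 = F AND F AND F = F
net4 = x4 NAND net2 = F NAND F = T
net5 = net2 XOR net4 = F XOR T = T
net6 = net3 OR x4 = F OR F = F
net7 = net3 AND net6 = F AND F = F
net8 = x4 NOR net6 = F NOR F = T
net9 = net8 NAND net7 = T NAND F = T
net11 = net9 AND net8 = T AND T = T
net12 = net5 NAND net0 = T NAND F = T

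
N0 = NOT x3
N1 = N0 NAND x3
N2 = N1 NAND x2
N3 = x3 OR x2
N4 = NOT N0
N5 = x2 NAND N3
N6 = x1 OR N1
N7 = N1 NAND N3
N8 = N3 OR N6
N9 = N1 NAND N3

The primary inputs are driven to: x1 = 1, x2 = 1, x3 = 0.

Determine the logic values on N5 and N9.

N5 = 0  N9 = 0

N0 = NOT x3 = NOT 0 = 1
N1 = N0 NAND x3 = 1 NAND 0 = 1
N3 = x3 OR x2 = 0 OR 1 = 1
N5 = x2 NAND N3 = 1 NAND 1 = 0
N9 = N1 NAND N3 = 1 NAND 1 = 0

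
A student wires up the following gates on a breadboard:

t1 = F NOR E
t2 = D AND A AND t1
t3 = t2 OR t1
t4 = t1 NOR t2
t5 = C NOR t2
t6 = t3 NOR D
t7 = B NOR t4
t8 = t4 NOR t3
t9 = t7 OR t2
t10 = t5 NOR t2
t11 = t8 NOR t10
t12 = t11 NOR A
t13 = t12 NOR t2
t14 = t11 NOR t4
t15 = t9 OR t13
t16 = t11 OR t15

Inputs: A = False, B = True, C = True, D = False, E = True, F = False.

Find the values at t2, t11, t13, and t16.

t1 = F NOR E = False NOR True = False
t2 = D AND A AND t1 = False AND False AND False = False
t3 = t2 OR t1 = False OR False = False
t4 = t1 NOR t2 = False NOR False = True
t5 = C NOR t2 = True NOR False = False
t7 = B NOR t4 = True NOR True = False
t8 = t4 NOR t3 = True NOR False = False
t9 = t7 OR t2 = False OR False = False
t10 = t5 NOR t2 = False NOR False = True
t11 = t8 NOR t10 = False NOR True = False
t12 = t11 NOR A = False NOR False = True
t13 = t12 NOR t2 = True NOR False = False
t15 = t9 OR t13 = False OR False = False
t16 = t11 OR t15 = False OR False = False

t2 = False; t11 = False; t13 = False; t16 = False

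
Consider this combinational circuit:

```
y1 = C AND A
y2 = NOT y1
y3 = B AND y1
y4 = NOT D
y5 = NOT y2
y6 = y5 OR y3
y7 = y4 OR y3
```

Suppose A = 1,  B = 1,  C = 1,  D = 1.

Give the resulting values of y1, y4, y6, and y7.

y1 = C AND A = 1 AND 1 = 1
y2 = NOT y1 = NOT 1 = 0
y3 = B AND y1 = 1 AND 1 = 1
y4 = NOT D = NOT 1 = 0
y5 = NOT y2 = NOT 0 = 1
y6 = y5 OR y3 = 1 OR 1 = 1
y7 = y4 OR y3 = 0 OR 1 = 1

y1 = 1, y4 = 0, y6 = 1, y7 = 1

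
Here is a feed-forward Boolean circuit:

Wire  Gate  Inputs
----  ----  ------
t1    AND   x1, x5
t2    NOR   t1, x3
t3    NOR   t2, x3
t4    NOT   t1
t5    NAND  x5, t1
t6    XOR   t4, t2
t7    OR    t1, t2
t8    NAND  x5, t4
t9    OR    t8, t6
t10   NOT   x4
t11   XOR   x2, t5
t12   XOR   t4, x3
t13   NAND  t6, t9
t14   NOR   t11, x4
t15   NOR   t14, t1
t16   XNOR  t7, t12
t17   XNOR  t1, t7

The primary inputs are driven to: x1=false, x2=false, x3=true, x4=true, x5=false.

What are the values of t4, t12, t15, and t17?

t1 = x1 AND x5 = false AND false = false
t2 = t1 NOR x3 = false NOR true = false
t4 = NOT t1 = NOT false = true
t5 = x5 NAND t1 = false NAND false = true
t7 = t1 OR t2 = false OR false = false
t11 = x2 XOR t5 = false XOR true = true
t12 = t4 XOR x3 = true XOR true = false
t14 = t11 NOR x4 = true NOR true = false
t15 = t14 NOR t1 = false NOR false = true
t17 = t1 XNOR t7 = false XNOR false = true

t4 = true  t12 = false  t15 = true  t17 = true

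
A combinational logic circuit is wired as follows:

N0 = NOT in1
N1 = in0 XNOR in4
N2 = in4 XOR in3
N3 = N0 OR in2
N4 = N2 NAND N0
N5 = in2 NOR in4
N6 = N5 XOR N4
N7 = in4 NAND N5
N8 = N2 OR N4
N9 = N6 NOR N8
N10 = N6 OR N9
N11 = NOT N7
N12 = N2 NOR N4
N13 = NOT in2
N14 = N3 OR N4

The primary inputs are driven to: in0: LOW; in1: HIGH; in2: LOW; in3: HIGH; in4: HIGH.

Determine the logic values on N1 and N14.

N0 = NOT in1 = NOT HIGH = LOW
N1 = in0 XNOR in4 = LOW XNOR HIGH = LOW
N2 = in4 XOR in3 = HIGH XOR HIGH = LOW
N3 = N0 OR in2 = LOW OR LOW = LOW
N4 = N2 NAND N0 = LOW NAND LOW = HIGH
N14 = N3 OR N4 = LOW OR HIGH = HIGH

N1 = LOW, N14 = HIGH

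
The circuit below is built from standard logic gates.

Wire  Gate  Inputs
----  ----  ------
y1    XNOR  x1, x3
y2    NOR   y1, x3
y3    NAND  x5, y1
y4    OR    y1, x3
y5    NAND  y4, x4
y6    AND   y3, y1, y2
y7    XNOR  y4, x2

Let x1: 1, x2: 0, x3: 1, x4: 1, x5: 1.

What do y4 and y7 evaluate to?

y4 = 1, y7 = 0

y1 = x1 XNOR x3 = 1 XNOR 1 = 1
y4 = y1 OR x3 = 1 OR 1 = 1
y7 = y4 XNOR x2 = 1 XNOR 0 = 0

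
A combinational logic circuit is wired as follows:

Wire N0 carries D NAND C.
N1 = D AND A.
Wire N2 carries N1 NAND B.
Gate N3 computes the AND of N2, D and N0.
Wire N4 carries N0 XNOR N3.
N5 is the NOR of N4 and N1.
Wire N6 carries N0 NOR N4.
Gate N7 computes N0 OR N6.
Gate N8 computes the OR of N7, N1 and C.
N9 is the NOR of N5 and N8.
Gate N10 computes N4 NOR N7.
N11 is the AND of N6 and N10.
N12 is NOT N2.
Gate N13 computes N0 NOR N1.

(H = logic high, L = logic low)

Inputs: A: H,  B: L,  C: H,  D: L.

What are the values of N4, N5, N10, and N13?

N0 = D NAND C = L NAND H = H
N1 = D AND A = L AND H = L
N2 = N1 NAND B = L NAND L = H
N3 = N2 AND D AND N0 = H AND L AND H = L
N4 = N0 XNOR N3 = H XNOR L = L
N5 = N4 NOR N1 = L NOR L = H
N6 = N0 NOR N4 = H NOR L = L
N7 = N0 OR N6 = H OR L = H
N10 = N4 NOR N7 = L NOR H = L
N13 = N0 NOR N1 = H NOR L = L

N4 = L, N5 = H, N10 = L, N13 = L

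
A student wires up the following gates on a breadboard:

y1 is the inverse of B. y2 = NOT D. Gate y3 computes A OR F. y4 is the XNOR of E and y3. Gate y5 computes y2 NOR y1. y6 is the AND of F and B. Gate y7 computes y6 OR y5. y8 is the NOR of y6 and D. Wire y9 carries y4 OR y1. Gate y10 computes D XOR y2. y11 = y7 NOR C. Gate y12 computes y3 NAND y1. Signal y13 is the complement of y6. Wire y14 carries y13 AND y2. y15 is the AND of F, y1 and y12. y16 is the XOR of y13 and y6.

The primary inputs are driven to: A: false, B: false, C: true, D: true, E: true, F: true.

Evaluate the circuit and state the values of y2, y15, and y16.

y1 = NOT B = NOT false = true
y2 = NOT D = NOT true = false
y3 = A OR F = false OR true = true
y6 = F AND B = true AND false = false
y12 = y3 NAND y1 = true NAND true = false
y13 = NOT y6 = NOT false = true
y15 = F AND y1 AND y12 = true AND true AND false = false
y16 = y13 XOR y6 = true XOR false = true

y2 = false  y15 = false  y16 = true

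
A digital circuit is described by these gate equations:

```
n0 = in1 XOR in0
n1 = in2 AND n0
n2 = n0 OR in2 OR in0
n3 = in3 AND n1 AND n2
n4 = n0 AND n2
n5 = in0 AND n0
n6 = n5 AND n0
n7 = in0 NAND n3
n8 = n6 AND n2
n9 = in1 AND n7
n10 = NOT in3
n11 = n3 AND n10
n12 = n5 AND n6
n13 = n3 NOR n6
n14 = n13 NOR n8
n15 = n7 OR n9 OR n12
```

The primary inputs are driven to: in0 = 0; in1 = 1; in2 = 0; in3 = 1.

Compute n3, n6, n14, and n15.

n0 = in1 XOR in0 = 1 XOR 0 = 1
n1 = in2 AND n0 = 0 AND 1 = 0
n2 = n0 OR in2 OR in0 = 1 OR 0 OR 0 = 1
n3 = in3 AND n1 AND n2 = 1 AND 0 AND 1 = 0
n5 = in0 AND n0 = 0 AND 1 = 0
n6 = n5 AND n0 = 0 AND 1 = 0
n7 = in0 NAND n3 = 0 NAND 0 = 1
n8 = n6 AND n2 = 0 AND 1 = 0
n9 = in1 AND n7 = 1 AND 1 = 1
n12 = n5 AND n6 = 0 AND 0 = 0
n13 = n3 NOR n6 = 0 NOR 0 = 1
n14 = n13 NOR n8 = 1 NOR 0 = 0
n15 = n7 OR n9 OR n12 = 1 OR 1 OR 0 = 1

n3 = 0  n6 = 0  n14 = 0  n15 = 1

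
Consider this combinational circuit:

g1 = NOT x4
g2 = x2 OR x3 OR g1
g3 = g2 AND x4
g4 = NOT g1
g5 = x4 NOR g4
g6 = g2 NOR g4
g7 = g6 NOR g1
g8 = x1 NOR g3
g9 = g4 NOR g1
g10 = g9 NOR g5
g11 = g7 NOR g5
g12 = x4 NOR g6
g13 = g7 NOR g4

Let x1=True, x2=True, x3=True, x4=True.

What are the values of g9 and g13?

g9 = False, g13 = False

g1 = NOT x4 = NOT True = False
g2 = x2 OR x3 OR g1 = True OR True OR False = True
g4 = NOT g1 = NOT False = True
g6 = g2 NOR g4 = True NOR True = False
g7 = g6 NOR g1 = False NOR False = True
g9 = g4 NOR g1 = True NOR False = False
g13 = g7 NOR g4 = True NOR True = False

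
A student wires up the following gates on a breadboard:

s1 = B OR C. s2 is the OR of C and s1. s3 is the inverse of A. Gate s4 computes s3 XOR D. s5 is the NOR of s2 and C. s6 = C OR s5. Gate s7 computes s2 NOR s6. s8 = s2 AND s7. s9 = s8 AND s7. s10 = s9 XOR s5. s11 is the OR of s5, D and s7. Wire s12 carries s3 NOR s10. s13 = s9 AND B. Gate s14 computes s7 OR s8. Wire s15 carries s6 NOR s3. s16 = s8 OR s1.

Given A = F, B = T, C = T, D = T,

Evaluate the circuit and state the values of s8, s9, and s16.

s1 = B OR C = T OR T = T
s2 = C OR s1 = T OR T = T
s5 = s2 NOR C = T NOR T = F
s6 = C OR s5 = T OR F = T
s7 = s2 NOR s6 = T NOR T = F
s8 = s2 AND s7 = T AND F = F
s9 = s8 AND s7 = F AND F = F
s16 = s8 OR s1 = F OR T = T

s8 = F; s9 = F; s16 = T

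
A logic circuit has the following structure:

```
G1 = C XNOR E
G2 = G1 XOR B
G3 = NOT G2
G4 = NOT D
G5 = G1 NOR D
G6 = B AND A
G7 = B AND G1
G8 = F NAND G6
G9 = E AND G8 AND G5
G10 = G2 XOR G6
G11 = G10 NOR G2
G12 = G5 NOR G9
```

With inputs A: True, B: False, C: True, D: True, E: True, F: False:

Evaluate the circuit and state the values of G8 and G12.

G8 = True, G12 = True

G1 = C XNOR E = True XNOR True = True
G5 = G1 NOR D = True NOR True = False
G6 = B AND A = False AND True = False
G8 = F NAND G6 = False NAND False = True
G9 = E AND G8 AND G5 = True AND True AND False = False
G12 = G5 NOR G9 = False NOR False = True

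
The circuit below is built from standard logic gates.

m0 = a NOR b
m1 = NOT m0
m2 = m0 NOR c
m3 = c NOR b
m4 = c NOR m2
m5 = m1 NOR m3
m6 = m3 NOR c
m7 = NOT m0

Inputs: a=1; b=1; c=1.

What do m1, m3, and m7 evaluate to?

m0 = a NOR b = 1 NOR 1 = 0
m1 = NOT m0 = NOT 0 = 1
m3 = c NOR b = 1 NOR 1 = 0
m7 = NOT m0 = NOT 0 = 1

m1 = 1; m3 = 0; m7 = 1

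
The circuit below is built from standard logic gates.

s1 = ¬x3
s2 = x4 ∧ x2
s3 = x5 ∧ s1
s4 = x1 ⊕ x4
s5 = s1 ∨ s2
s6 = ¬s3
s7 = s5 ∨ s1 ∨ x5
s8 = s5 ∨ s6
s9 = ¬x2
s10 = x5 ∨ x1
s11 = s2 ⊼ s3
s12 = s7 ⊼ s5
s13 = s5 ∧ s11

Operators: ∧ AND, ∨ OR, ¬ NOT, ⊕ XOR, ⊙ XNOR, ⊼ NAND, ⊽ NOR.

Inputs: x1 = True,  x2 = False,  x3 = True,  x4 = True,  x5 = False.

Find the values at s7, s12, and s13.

s1 = NOT x3 = NOT True = False
s2 = x4 AND x2 = True AND False = False
s3 = x5 AND s1 = False AND False = False
s5 = s1 OR s2 = False OR False = False
s7 = s5 OR s1 OR x5 = False OR False OR False = False
s11 = s2 NAND s3 = False NAND False = True
s12 = s7 NAND s5 = False NAND False = True
s13 = s5 AND s11 = False AND True = False

s7 = False, s12 = True, s13 = False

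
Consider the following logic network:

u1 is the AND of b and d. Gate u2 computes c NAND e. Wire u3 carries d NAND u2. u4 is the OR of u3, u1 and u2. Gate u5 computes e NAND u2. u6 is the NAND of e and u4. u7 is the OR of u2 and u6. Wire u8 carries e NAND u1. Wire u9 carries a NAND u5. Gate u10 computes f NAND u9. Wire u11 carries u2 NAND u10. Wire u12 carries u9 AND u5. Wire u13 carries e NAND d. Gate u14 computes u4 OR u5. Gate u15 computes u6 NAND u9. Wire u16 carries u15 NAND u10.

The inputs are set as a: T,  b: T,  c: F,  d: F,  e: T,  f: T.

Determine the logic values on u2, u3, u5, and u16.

u2 = T, u3 = T, u5 = F, u16 = T

u1 = b AND d = T AND F = F
u2 = c NAND e = F NAND T = T
u3 = d NAND u2 = F NAND T = T
u4 = u3 OR u1 OR u2 = T OR F OR T = T
u5 = e NAND u2 = T NAND T = F
u6 = e NAND u4 = T NAND T = F
u9 = a NAND u5 = T NAND F = T
u10 = f NAND u9 = T NAND T = F
u15 = u6 NAND u9 = F NAND T = T
u16 = u15 NAND u10 = T NAND F = T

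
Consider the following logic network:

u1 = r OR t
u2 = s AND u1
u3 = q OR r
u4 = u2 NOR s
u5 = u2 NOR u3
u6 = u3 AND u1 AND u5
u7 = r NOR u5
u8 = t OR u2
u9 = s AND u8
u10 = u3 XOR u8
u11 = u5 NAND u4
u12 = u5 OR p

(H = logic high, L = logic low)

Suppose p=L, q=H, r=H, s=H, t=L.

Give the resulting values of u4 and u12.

u1 = r OR t = H OR L = H
u2 = s AND u1 = H AND H = H
u3 = q OR r = H OR H = H
u4 = u2 NOR s = H NOR H = L
u5 = u2 NOR u3 = H NOR H = L
u12 = u5 OR p = L OR L = L

u4 = L, u12 = L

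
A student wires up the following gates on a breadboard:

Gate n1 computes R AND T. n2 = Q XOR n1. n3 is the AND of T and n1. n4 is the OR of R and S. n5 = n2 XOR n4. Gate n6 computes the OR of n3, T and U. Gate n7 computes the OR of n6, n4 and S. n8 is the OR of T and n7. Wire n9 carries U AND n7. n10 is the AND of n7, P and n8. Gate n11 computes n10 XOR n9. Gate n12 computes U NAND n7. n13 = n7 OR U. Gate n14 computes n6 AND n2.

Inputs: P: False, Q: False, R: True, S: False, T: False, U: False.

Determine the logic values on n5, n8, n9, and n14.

n1 = R AND T = True AND False = False
n2 = Q XOR n1 = False XOR False = False
n3 = T AND n1 = False AND False = False
n4 = R OR S = True OR False = True
n5 = n2 XOR n4 = False XOR True = True
n6 = n3 OR T OR U = False OR False OR False = False
n7 = n6 OR n4 OR S = False OR True OR False = True
n8 = T OR n7 = False OR True = True
n9 = U AND n7 = False AND True = False
n14 = n6 AND n2 = False AND False = False

n5 = True, n8 = True, n9 = False, n14 = False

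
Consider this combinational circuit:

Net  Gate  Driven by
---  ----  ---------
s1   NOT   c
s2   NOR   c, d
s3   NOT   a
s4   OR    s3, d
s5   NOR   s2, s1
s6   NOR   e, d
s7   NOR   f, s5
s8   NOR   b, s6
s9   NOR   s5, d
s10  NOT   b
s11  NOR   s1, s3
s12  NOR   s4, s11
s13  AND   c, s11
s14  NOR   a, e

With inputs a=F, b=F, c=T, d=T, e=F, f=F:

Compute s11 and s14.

s1 = NOT c = NOT T = F
s3 = NOT a = NOT F = T
s11 = s1 NOR s3 = F NOR T = F
s14 = a NOR e = F NOR F = T

s11 = F; s14 = T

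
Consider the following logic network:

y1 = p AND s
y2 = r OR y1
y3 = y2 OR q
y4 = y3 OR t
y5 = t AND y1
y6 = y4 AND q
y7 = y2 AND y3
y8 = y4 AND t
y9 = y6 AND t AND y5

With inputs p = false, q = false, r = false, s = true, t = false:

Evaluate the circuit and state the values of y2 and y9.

y2 = false; y9 = false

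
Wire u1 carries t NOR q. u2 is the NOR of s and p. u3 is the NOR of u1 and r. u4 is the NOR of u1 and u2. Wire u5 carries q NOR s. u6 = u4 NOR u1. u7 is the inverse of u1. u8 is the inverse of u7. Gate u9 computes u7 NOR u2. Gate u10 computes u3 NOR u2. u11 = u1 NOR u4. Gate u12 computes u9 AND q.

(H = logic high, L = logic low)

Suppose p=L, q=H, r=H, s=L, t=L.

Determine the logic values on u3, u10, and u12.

u3 = L; u10 = L; u12 = L

u1 = t NOR q = L NOR H = L
u2 = s NOR p = L NOR L = H
u3 = u1 NOR r = L NOR H = L
u7 = NOT u1 = NOT L = H
u9 = u7 NOR u2 = H NOR H = L
u10 = u3 NOR u2 = L NOR H = L
u12 = u9 AND q = L AND H = L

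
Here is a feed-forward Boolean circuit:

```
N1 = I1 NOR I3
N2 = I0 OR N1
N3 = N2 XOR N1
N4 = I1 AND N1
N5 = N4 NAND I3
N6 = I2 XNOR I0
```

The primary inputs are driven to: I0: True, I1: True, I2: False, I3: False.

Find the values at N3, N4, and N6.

N3 = True; N4 = False; N6 = False

N1 = I1 NOR I3 = True NOR False = False
N2 = I0 OR N1 = True OR False = True
N3 = N2 XOR N1 = True XOR False = True
N4 = I1 AND N1 = True AND False = False
N6 = I2 XNOR I0 = False XNOR True = False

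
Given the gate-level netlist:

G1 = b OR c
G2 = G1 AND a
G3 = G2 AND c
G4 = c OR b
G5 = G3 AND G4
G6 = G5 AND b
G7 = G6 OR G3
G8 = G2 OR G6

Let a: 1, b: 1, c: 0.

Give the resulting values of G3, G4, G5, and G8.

G1 = b OR c = 1 OR 0 = 1
G2 = G1 AND a = 1 AND 1 = 1
G3 = G2 AND c = 1 AND 0 = 0
G4 = c OR b = 0 OR 1 = 1
G5 = G3 AND G4 = 0 AND 1 = 0
G6 = G5 AND b = 0 AND 1 = 0
G8 = G2 OR G6 = 1 OR 0 = 1

G3 = 0; G4 = 1; G5 = 0; G8 = 1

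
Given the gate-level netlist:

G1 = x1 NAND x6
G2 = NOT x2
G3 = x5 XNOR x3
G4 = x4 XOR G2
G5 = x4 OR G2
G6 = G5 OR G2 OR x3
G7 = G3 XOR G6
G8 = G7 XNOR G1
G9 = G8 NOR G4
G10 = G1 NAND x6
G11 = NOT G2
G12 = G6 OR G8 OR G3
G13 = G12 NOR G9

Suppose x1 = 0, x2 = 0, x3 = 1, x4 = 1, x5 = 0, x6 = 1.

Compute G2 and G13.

G2 = 1; G13 = 0

G1 = x1 NAND x6 = 0 NAND 1 = 1
G2 = NOT x2 = NOT 0 = 1
G3 = x5 XNOR x3 = 0 XNOR 1 = 0
G4 = x4 XOR G2 = 1 XOR 1 = 0
G5 = x4 OR G2 = 1 OR 1 = 1
G6 = G5 OR G2 OR x3 = 1 OR 1 OR 1 = 1
G7 = G3 XOR G6 = 0 XOR 1 = 1
G8 = G7 XNOR G1 = 1 XNOR 1 = 1
G9 = G8 NOR G4 = 1 NOR 0 = 0
G12 = G6 OR G8 OR G3 = 1 OR 1 OR 0 = 1
G13 = G12 NOR G9 = 1 NOR 0 = 0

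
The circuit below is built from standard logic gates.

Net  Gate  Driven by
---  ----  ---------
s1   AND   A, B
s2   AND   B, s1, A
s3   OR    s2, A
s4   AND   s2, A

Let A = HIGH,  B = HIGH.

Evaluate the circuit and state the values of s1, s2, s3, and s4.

s1 = A AND B = HIGH AND HIGH = HIGH
s2 = B AND s1 AND A = HIGH AND HIGH AND HIGH = HIGH
s3 = s2 OR A = HIGH OR HIGH = HIGH
s4 = s2 AND A = HIGH AND HIGH = HIGH

s1 = HIGH, s2 = HIGH, s3 = HIGH, s4 = HIGH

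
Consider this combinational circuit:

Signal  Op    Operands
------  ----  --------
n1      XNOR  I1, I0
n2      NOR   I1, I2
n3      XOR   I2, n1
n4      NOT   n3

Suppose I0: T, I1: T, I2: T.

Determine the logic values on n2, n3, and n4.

n1 = I1 XNOR I0 = T XNOR T = T
n2 = I1 NOR I2 = T NOR T = F
n3 = I2 XOR n1 = T XOR T = F
n4 = NOT n3 = NOT F = T

n2 = F, n3 = F, n4 = T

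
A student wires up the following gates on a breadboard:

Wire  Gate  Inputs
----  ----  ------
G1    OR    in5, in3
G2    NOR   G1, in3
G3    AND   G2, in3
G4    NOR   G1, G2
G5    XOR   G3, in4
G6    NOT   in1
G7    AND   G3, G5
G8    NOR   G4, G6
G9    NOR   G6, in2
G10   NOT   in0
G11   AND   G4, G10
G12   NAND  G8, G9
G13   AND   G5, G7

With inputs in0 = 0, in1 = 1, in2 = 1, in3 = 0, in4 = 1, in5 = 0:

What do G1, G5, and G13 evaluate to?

G1 = in5 OR in3 = 0 OR 0 = 0
G2 = G1 NOR in3 = 0 NOR 0 = 1
G3 = G2 AND in3 = 1 AND 0 = 0
G5 = G3 XOR in4 = 0 XOR 1 = 1
G7 = G3 AND G5 = 0 AND 1 = 0
G13 = G5 AND G7 = 1 AND 0 = 0

G1 = 0, G5 = 1, G13 = 0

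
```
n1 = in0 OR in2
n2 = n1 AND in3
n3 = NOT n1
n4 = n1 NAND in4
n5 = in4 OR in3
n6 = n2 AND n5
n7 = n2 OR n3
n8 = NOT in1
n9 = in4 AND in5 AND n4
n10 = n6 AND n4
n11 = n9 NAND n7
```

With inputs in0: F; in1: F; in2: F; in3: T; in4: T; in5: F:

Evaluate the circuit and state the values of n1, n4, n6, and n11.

n1 = F, n4 = T, n6 = F, n11 = T

n1 = in0 OR in2 = F OR F = F
n2 = n1 AND in3 = F AND T = F
n3 = NOT n1 = NOT F = T
n4 = n1 NAND in4 = F NAND T = T
n5 = in4 OR in3 = T OR T = T
n6 = n2 AND n5 = F AND T = F
n7 = n2 OR n3 = F OR T = T
n9 = in4 AND in5 AND n4 = T AND F AND T = F
n11 = n9 NAND n7 = F NAND T = T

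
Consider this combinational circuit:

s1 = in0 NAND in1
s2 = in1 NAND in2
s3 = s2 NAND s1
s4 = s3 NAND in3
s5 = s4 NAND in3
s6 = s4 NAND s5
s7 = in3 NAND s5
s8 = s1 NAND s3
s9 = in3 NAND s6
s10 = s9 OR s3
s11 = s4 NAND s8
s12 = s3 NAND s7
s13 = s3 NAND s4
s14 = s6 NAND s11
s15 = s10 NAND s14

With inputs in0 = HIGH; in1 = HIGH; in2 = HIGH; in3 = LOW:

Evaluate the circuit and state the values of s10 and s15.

s1 = in0 NAND in1 = HIGH NAND HIGH = LOW
s2 = in1 NAND in2 = HIGH NAND HIGH = LOW
s3 = s2 NAND s1 = LOW NAND LOW = HIGH
s4 = s3 NAND in3 = HIGH NAND LOW = HIGH
s5 = s4 NAND in3 = HIGH NAND LOW = HIGH
s6 = s4 NAND s5 = HIGH NAND HIGH = LOW
s8 = s1 NAND s3 = LOW NAND HIGH = HIGH
s9 = in3 NAND s6 = LOW NAND LOW = HIGH
s10 = s9 OR s3 = HIGH OR HIGH = HIGH
s11 = s4 NAND s8 = HIGH NAND HIGH = LOW
s14 = s6 NAND s11 = LOW NAND LOW = HIGH
s15 = s10 NAND s14 = HIGH NAND HIGH = LOW

s10 = HIGH; s15 = LOW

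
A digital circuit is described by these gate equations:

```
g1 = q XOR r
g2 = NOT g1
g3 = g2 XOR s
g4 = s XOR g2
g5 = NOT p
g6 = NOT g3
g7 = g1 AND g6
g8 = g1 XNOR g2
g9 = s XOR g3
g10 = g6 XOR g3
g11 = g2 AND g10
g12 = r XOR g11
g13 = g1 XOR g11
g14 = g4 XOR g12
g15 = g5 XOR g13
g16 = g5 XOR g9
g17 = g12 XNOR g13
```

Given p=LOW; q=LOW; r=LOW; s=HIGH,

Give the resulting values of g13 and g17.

g13 = HIGH; g17 = HIGH

g1 = q XOR r = LOW XOR LOW = LOW
g2 = NOT g1 = NOT LOW = HIGH
g3 = g2 XOR s = HIGH XOR HIGH = LOW
g6 = NOT g3 = NOT LOW = HIGH
g10 = g6 XOR g3 = HIGH XOR LOW = HIGH
g11 = g2 AND g10 = HIGH AND HIGH = HIGH
g12 = r XOR g11 = LOW XOR HIGH = HIGH
g13 = g1 XOR g11 = LOW XOR HIGH = HIGH
g17 = g12 XNOR g13 = HIGH XNOR HIGH = HIGH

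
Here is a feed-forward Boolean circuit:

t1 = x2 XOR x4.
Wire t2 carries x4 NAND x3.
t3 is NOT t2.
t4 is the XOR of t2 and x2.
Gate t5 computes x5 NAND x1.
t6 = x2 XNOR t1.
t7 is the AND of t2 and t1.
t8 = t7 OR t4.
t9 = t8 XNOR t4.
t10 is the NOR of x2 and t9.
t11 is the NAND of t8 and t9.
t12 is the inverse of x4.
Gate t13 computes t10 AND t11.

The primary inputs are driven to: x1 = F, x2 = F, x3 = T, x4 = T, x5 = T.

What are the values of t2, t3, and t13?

t1 = x2 XOR x4 = F XOR T = T
t2 = x4 NAND x3 = T NAND T = F
t3 = NOT t2 = NOT F = T
t4 = t2 XOR x2 = F XOR F = F
t7 = t2 AND t1 = F AND T = F
t8 = t7 OR t4 = F OR F = F
t9 = t8 XNOR t4 = F XNOR F = T
t10 = x2 NOR t9 = F NOR T = F
t11 = t8 NAND t9 = F NAND T = T
t13 = t10 AND t11 = F AND T = F

t2 = F, t3 = T, t13 = F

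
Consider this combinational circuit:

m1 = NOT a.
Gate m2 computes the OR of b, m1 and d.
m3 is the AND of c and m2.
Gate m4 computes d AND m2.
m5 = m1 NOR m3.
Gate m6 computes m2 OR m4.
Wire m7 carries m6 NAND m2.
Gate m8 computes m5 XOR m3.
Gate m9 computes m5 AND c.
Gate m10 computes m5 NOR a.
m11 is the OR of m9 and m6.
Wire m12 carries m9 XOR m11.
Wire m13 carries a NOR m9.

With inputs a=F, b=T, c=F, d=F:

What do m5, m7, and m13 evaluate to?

m5 = F; m7 = F; m13 = T

m1 = NOT a = NOT F = T
m2 = b OR m1 OR d = T OR T OR F = T
m3 = c AND m2 = F AND T = F
m4 = d AND m2 = F AND T = F
m5 = m1 NOR m3 = T NOR F = F
m6 = m2 OR m4 = T OR F = T
m7 = m6 NAND m2 = T NAND T = F
m9 = m5 AND c = F AND F = F
m13 = a NOR m9 = F NOR F = T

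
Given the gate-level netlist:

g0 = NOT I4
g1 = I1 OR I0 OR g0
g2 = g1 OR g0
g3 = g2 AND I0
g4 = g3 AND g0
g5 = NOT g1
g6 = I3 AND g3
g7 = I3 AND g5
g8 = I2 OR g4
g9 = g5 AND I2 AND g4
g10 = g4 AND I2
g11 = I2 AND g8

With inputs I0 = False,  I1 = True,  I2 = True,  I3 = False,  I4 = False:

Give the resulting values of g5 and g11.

g0 = NOT I4 = NOT False = True
g1 = I1 OR I0 OR g0 = True OR False OR True = True
g2 = g1 OR g0 = True OR True = True
g3 = g2 AND I0 = True AND False = False
g4 = g3 AND g0 = False AND True = False
g5 = NOT g1 = NOT True = False
g8 = I2 OR g4 = True OR False = True
g11 = I2 AND g8 = True AND True = True

g5 = False  g11 = True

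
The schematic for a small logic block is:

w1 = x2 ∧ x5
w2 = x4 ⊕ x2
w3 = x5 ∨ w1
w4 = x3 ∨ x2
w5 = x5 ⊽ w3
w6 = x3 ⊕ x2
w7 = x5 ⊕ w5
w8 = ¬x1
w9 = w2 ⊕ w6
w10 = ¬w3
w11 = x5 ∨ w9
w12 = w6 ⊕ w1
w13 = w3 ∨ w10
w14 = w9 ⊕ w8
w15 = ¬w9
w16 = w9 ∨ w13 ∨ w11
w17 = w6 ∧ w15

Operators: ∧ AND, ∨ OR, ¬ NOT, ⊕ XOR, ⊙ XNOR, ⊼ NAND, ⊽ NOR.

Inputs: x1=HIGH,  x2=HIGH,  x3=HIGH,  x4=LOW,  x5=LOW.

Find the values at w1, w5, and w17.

w1 = x2 AND x5 = HIGH AND LOW = LOW
w2 = x4 XOR x2 = LOW XOR HIGH = HIGH
w3 = x5 OR w1 = LOW OR LOW = LOW
w5 = x5 NOR w3 = LOW NOR LOW = HIGH
w6 = x3 XOR x2 = HIGH XOR HIGH = LOW
w9 = w2 XOR w6 = HIGH XOR LOW = HIGH
w15 = NOT w9 = NOT HIGH = LOW
w17 = w6 AND w15 = LOW AND LOW = LOW

w1 = LOW  w5 = HIGH  w17 = LOW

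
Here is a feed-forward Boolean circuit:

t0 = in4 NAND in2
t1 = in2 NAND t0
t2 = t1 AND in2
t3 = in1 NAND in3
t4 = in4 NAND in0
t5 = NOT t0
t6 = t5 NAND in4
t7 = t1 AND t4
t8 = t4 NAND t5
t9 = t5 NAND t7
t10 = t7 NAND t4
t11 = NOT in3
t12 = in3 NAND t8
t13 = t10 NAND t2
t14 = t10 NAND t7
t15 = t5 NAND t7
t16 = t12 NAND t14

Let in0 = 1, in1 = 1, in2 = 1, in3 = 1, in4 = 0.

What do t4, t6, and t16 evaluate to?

t4 = 1, t6 = 1, t16 = 1

t0 = in4 NAND in2 = 0 NAND 1 = 1
t1 = in2 NAND t0 = 1 NAND 1 = 0
t4 = in4 NAND in0 = 0 NAND 1 = 1
t5 = NOT t0 = NOT 1 = 0
t6 = t5 NAND in4 = 0 NAND 0 = 1
t7 = t1 AND t4 = 0 AND 1 = 0
t8 = t4 NAND t5 = 1 NAND 0 = 1
t10 = t7 NAND t4 = 0 NAND 1 = 1
t12 = in3 NAND t8 = 1 NAND 1 = 0
t14 = t10 NAND t7 = 1 NAND 0 = 1
t16 = t12 NAND t14 = 0 NAND 1 = 1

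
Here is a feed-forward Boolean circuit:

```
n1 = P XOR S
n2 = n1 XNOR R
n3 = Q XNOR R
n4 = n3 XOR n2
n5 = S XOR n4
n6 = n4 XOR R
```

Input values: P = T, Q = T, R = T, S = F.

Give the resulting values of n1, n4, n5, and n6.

n1 = T  n4 = F  n5 = F  n6 = T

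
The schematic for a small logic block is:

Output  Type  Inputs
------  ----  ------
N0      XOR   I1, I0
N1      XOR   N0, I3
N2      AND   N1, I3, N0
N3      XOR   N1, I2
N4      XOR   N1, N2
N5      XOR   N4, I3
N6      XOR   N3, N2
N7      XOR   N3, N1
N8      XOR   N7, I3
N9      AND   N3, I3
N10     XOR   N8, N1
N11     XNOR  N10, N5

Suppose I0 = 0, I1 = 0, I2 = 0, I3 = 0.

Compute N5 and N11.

N5 = 0, N11 = 1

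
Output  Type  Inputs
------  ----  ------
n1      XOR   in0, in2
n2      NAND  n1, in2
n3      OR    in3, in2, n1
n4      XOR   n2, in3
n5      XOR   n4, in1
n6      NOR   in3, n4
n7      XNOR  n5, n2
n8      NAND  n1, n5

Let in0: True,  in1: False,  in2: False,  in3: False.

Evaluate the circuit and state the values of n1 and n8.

n1 = in0 XOR in2 = True XOR False = True
n2 = n1 NAND in2 = True NAND False = True
n4 = n2 XOR in3 = True XOR False = True
n5 = n4 XOR in1 = True XOR False = True
n8 = n1 NAND n5 = True NAND True = False

n1 = True, n8 = False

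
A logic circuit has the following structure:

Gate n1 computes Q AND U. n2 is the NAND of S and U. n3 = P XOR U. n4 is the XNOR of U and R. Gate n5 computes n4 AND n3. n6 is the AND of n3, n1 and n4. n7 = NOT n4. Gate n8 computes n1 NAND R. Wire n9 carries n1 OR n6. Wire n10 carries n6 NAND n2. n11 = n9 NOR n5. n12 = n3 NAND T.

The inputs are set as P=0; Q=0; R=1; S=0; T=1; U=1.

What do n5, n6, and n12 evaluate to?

n5 = 1, n6 = 0, n12 = 0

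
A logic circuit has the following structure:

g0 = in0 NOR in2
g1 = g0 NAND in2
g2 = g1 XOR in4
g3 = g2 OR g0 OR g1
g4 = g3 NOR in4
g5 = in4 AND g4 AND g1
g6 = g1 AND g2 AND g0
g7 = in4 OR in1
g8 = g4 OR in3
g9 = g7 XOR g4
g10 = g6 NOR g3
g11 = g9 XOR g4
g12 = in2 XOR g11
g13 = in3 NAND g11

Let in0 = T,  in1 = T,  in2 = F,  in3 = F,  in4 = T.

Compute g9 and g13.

g9 = T  g13 = T

g0 = in0 NOR in2 = T NOR F = F
g1 = g0 NAND in2 = F NAND F = T
g2 = g1 XOR in4 = T XOR T = F
g3 = g2 OR g0 OR g1 = F OR F OR T = T
g4 = g3 NOR in4 = T NOR T = F
g7 = in4 OR in1 = T OR T = T
g9 = g7 XOR g4 = T XOR F = T
g11 = g9 XOR g4 = T XOR F = T
g13 = in3 NAND g11 = F NAND T = T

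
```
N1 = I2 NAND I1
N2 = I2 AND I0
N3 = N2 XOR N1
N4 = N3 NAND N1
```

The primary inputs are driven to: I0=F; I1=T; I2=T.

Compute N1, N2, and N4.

N1 = F; N2 = F; N4 = T

N1 = I2 NAND I1 = T NAND T = F
N2 = I2 AND I0 = T AND F = F
N3 = N2 XOR N1 = F XOR F = F
N4 = N3 NAND N1 = F NAND F = T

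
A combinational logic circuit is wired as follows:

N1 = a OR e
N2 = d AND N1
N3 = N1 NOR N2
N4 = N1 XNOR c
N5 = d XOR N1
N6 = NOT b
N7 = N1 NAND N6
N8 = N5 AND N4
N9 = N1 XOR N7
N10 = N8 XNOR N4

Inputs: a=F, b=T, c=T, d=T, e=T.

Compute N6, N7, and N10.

N6 = F, N7 = T, N10 = F

N1 = a OR e = F OR T = T
N4 = N1 XNOR c = T XNOR T = T
N5 = d XOR N1 = T XOR T = F
N6 = NOT b = NOT T = F
N7 = N1 NAND N6 = T NAND F = T
N8 = N5 AND N4 = F AND T = F
N10 = N8 XNOR N4 = F XNOR T = F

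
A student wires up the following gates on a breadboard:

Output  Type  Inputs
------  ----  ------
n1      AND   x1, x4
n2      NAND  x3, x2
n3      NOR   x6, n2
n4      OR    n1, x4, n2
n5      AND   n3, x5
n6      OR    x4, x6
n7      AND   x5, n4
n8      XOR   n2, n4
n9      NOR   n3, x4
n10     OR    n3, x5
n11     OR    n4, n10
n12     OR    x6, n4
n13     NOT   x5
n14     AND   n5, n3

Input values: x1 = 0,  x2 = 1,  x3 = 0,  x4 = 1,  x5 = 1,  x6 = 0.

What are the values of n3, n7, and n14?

n1 = x1 AND x4 = 0 AND 1 = 0
n2 = x3 NAND x2 = 0 NAND 1 = 1
n3 = x6 NOR n2 = 0 NOR 1 = 0
n4 = n1 OR x4 OR n2 = 0 OR 1 OR 1 = 1
n5 = n3 AND x5 = 0 AND 1 = 0
n7 = x5 AND n4 = 1 AND 1 = 1
n14 = n5 AND n3 = 0 AND 0 = 0

n3 = 0, n7 = 1, n14 = 0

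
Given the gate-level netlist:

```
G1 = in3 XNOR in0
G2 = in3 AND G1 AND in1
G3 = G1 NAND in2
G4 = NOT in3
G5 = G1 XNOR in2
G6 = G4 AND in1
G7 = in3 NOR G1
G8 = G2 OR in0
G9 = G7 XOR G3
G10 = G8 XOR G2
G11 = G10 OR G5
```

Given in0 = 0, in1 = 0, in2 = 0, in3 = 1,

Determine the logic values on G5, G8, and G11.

G5 = 1, G8 = 0, G11 = 1

G1 = in3 XNOR in0 = 1 XNOR 0 = 0
G2 = in3 AND G1 AND in1 = 1 AND 0 AND 0 = 0
G5 = G1 XNOR in2 = 0 XNOR 0 = 1
G8 = G2 OR in0 = 0 OR 0 = 0
G10 = G8 XOR G2 = 0 XOR 0 = 0
G11 = G10 OR G5 = 0 OR 1 = 1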